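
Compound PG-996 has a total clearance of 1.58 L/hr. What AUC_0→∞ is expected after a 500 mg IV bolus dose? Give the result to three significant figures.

AUC_0→∞ = Dose_iv / CL
        = 500 / 1.58 = 316.456 mg/L·hr

AUC = 316 mg/L·hr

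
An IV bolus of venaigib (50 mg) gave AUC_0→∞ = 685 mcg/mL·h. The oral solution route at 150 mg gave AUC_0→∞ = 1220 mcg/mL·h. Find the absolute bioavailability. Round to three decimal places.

F = (AUC_ev / D_ev) / (AUC_iv / D_iv)
  = (1220/150) / (685/50)
  = 8.13333 / 13.7 = 0.5937

F = 0.594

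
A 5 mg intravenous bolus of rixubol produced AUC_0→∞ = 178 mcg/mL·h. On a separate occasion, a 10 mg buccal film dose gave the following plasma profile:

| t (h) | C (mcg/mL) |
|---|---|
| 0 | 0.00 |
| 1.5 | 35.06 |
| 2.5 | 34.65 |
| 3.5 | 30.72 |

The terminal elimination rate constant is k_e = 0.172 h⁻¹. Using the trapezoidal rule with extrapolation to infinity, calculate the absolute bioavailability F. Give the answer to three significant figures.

F = 0.765

Trapezoidal AUC_0→3.5 (buccal film):
  [0→1.5]: (0.00+35.06)/2 × 1.5 = 26.295
  [1.5→2.5]: (35.06+34.65)/2 × 1 = 34.855
  [2.5→3.5]: (34.65+30.72)/2 × 1 = 32.685
  Sum = 93.835 mcg/mL·h
Tail: C_last/k_e = 30.72/0.172 = 178.605
AUC_0→∞ (buccal film) = 93.835 + 178.605 = 272.44 mcg/mL·h
F = (AUC_ev/D_ev)/(AUC_iv/D_iv) = (272.44/10)/(178/5) = 27.244/35.6 = 0.7653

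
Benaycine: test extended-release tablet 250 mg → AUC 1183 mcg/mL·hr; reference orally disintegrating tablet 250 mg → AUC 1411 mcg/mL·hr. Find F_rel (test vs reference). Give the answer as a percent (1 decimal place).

F_rel = 83.8%

F_rel = (AUC_test/D_test) / (AUC_ref/D_ref)
      = (1183/250) / (1411/250)
      = 4.732 / 5.644 = 0.8384 = 83.84%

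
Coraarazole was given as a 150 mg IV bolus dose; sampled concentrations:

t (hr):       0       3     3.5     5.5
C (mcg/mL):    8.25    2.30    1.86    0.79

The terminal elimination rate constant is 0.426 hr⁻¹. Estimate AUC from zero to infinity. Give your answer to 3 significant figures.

AUC = 21.4 mcg/mL·hr

Trapezoidal AUC_0→5.5:
  [0→3]: (8.25+2.30)/2 × 3 = 15.825
  [3→3.5]: (2.30+1.86)/2 × 0.5 = 1.04
  [3.5→5.5]: (1.86+0.79)/2 × 2 = 2.65
  Sum = 19.515 mcg/mL·hr
Extrapolated tail: C_last / k_e = 0.79 / 0.426 = 1.854
AUC_0→∞ = 19.515 + 1.854 = 21.369 mcg/mL·hr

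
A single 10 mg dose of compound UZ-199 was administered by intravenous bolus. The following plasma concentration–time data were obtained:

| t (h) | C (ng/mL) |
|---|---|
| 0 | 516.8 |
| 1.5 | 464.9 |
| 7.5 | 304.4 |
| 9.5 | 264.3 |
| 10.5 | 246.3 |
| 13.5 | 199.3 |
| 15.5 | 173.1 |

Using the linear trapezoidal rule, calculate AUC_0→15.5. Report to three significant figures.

Trapezoidal AUC_0→15.5:
  [0→1.5]: (516.8+464.9)/2 × 1.5 = 736.275
  [1.5→7.5]: (464.9+304.4)/2 × 6 = 2307.9
  [7.5→9.5]: (304.4+264.3)/2 × 2 = 568.7
  [9.5→10.5]: (264.3+246.3)/2 × 1 = 255.3
  [10.5→13.5]: (246.3+199.3)/2 × 3 = 668.4
  [13.5→15.5]: (199.3+173.1)/2 × 2 = 372.4
  Sum = 4908.975 ng/mL·h

AUC = 4910 ng/mL·h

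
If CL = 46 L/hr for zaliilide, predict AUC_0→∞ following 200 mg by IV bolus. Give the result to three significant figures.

AUC_0→∞ = Dose_iv / CL
        = 200 / 46 = 4.34783 mg/L·hr

AUC = 4.35 mg/L·hr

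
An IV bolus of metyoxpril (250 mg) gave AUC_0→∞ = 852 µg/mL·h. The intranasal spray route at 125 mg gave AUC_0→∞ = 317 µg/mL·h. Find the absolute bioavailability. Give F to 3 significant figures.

F = 0.744

F = (AUC_ev / D_ev) / (AUC_iv / D_iv)
  = (317/125) / (852/250)
  = 2.536 / 3.408 = 0.7441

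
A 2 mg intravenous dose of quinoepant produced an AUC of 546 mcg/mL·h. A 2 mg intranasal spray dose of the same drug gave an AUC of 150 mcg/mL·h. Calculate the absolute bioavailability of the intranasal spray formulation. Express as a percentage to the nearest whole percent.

F = 27%

F = (AUC_ev / D_ev) / (AUC_iv / D_iv)
  = (150/2) / (546/2)
  = 75 / 273 = 0.2747
  = 27.47%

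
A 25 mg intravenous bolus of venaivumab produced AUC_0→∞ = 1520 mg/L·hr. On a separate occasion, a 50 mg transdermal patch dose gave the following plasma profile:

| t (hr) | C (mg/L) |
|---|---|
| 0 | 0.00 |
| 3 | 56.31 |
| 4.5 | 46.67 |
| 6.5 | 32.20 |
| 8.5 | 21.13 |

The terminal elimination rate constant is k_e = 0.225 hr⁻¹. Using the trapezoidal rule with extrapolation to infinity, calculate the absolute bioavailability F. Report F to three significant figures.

Trapezoidal AUC_0→8.5 (transdermal patch):
  [0→3]: (0.00+56.31)/2 × 3 = 84.465
  [3→4.5]: (56.31+46.67)/2 × 1.5 = 77.235
  [4.5→6.5]: (46.67+32.20)/2 × 2 = 78.87
  [6.5→8.5]: (32.20+21.13)/2 × 2 = 53.33
  Sum = 293.9 mg/L·hr
Tail: C_last/k_e = 21.13/0.225 = 93.911
AUC_0→∞ (transdermal patch) = 293.9 + 93.911 = 387.811 mg/L·hr
F = (AUC_ev/D_ev)/(AUC_iv/D_iv) = (387.811/50)/(1520/25) = 7.75622/60.8 = 0.1276

F = 0.128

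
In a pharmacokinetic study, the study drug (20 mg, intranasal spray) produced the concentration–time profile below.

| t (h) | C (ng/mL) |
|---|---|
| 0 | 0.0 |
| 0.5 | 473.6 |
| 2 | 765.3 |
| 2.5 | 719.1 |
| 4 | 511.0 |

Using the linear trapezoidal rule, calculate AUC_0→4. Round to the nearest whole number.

AUC = 2341 ng/mL·h

Trapezoidal AUC_0→4:
  [0→0.5]: (0.0+473.6)/2 × 0.5 = 118.4
  [0.5→2]: (473.6+765.3)/2 × 1.5 = 929.175
  [2→2.5]: (765.3+719.1)/2 × 0.5 = 371.1
  [2.5→4]: (719.1+511.0)/2 × 1.5 = 922.575
  Sum = 2341.25 ng/mL·h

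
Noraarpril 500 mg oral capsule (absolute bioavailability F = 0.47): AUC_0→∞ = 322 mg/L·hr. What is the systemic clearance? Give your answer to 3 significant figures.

CL = F × Dose / AUC_0→∞
   = 0.47 × 500 / 322 = 0.729814 L/hr

CL = 0.730 L/hr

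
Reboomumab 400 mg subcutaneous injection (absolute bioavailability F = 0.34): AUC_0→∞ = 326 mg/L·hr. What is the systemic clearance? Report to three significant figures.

CL = 0.417 L/hr

CL = F × Dose / AUC_0→∞
   = 0.34 × 400 / 326 = 0.417178 L/hr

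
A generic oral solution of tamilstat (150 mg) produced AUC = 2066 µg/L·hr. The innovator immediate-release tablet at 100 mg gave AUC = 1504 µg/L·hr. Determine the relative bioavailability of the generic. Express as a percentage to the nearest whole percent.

F_rel = 92%

F_rel = (AUC_test/D_test) / (AUC_ref/D_ref)
      = (2066/150) / (1504/100)
      = 13.7733 / 15.04 = 0.9158 = 91.58%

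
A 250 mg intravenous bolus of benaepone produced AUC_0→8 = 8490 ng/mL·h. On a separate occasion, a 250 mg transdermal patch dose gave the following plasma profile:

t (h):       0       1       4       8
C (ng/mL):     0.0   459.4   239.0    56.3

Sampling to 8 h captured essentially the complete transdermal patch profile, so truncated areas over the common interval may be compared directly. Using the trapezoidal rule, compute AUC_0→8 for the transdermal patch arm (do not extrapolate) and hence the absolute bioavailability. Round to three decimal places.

F = 0.220

Trapezoidal AUC_0→8 (transdermal patch):
  [0→1]: (0.0+459.4)/2 × 1 = 229.7
  [1→4]: (459.4+239.0)/2 × 3 = 1047.6
  [4→8]: (239.0+56.3)/2 × 4 = 590.6
  Sum = 1867.9 ng/mL·h
F = (AUC_ev/D_ev)/(AUC_iv/D_iv) = (1867.9/250)/(8490/250) = 7.4716/33.96 = 0.2200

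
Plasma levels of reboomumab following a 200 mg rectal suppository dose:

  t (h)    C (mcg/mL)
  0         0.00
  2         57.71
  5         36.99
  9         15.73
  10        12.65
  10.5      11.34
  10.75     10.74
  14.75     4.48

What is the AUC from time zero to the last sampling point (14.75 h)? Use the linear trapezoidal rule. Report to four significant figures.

Trapezoidal AUC_0→14.75:
  [0→2]: (0.00+57.71)/2 × 2 = 57.71
  [2→5]: (57.71+36.99)/2 × 3 = 142.05
  [5→9]: (36.99+15.73)/2 × 4 = 105.44
  [9→10]: (15.73+12.65)/2 × 1 = 14.19
  [10→10.5]: (12.65+11.34)/2 × 0.5 = 5.9975
  [10.5→10.75]: (11.34+10.74)/2 × 0.25 = 2.76
  [10.75→14.75]: (10.74+4.48)/2 × 4 = 30.44
  Sum = 358.5875 mcg/mL·h

AUC = 358.6 mcg/mL·h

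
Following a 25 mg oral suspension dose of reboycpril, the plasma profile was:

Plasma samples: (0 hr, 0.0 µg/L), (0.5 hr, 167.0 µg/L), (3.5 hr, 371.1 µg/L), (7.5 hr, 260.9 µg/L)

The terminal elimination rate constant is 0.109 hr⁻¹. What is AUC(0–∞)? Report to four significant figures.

Trapezoidal AUC_0→7.5:
  [0→0.5]: (0.0+167.0)/2 × 0.5 = 41.75
  [0.5→3.5]: (167.0+371.1)/2 × 3 = 807.15
  [3.5→7.5]: (371.1+260.9)/2 × 4 = 1264.0
  Sum = 2112.9 µg/L·hr
Extrapolated tail: C_last / k_e = 260.9 / 0.109 = 2393.578
AUC_0→∞ = 2112.9 + 2393.578 = 4506.478 µg/L·hr

AUC = 4506 µg/L·hr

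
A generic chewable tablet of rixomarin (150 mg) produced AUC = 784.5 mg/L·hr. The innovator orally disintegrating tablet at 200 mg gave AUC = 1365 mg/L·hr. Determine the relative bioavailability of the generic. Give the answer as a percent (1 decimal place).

F_rel = 76.6%

F_rel = (AUC_test/D_test) / (AUC_ref/D_ref)
      = (784.5/150) / (1365/200)
      = 5.23 / 6.825 = 0.7663 = 76.63%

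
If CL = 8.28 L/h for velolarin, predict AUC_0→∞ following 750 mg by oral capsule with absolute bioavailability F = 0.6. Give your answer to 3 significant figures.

AUC_0→∞ = F × Dose / CL
        = 0.6 × 750 / 8.28 = 54.3478 mg/L·h

AUC = 54.3 mg/L·h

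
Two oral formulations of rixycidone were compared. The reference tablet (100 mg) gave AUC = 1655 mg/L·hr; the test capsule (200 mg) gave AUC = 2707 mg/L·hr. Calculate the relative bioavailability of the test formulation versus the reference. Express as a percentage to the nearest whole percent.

F_rel = (AUC_test/D_test) / (AUC_ref/D_ref)
      = (2707/200) / (1655/100)
      = 13.535 / 16.55 = 0.8178 = 81.78%

F_rel = 82%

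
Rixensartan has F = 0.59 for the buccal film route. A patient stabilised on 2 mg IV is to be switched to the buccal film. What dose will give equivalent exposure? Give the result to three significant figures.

For equal systemic exposure: F × D_ev = D_iv
D_ev = D_iv / F = 2 / 0.59 = 3.38983 mg

D_buccal = 3.39 mg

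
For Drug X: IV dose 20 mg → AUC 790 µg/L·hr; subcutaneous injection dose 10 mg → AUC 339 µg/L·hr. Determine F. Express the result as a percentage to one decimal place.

F = (AUC_ev / D_ev) / (AUC_iv / D_iv)
  = (339/10) / (790/20)
  = 33.9 / 39.5 = 0.8582
  = 85.82%

F = 85.8%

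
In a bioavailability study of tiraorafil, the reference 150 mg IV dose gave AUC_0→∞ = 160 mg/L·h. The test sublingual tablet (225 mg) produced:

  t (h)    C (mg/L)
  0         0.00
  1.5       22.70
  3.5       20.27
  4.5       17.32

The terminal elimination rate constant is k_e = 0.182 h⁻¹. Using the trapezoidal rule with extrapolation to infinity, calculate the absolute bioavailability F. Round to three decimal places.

Trapezoidal AUC_0→4.5 (sublingual tablet):
  [0→1.5]: (0.00+22.70)/2 × 1.5 = 17.025
  [1.5→3.5]: (22.70+20.27)/2 × 2 = 42.97
  [3.5→4.5]: (20.27+17.32)/2 × 1 = 18.795
  Sum = 78.79 mg/L·h
Tail: C_last/k_e = 17.32/0.182 = 95.165
AUC_0→∞ (sublingual tablet) = 78.79 + 95.165 = 173.955 mg/L·h
F = (AUC_ev/D_ev)/(AUC_iv/D_iv) = (173.955/225)/(160/150) = 0.773133/1.06667 = 0.7248

F = 0.725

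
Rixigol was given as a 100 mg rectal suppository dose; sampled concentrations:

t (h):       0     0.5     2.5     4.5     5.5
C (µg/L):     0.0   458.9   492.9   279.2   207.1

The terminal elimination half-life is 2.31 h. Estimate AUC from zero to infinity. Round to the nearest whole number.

AUC = 2772 µg/L·h

Trapezoidal AUC_0→5.5:
  [0→0.5]: (0.0+458.9)/2 × 0.5 = 114.725
  [0.5→2.5]: (458.9+492.9)/2 × 2 = 951.8
  [2.5→4.5]: (492.9+279.2)/2 × 2 = 772.1
  [4.5→5.5]: (279.2+207.1)/2 × 1 = 243.15
  Sum = 2081.775 µg/L·h
k_e = ln2 / t½ = 0.693147 / 2.31 = 0.3001 h^-1
Extrapolated tail: C_last / k_e = 207.1 / 0.3001 = 690.103
AUC_0→∞ = 2081.775 + 690.103 = 2771.878 µg/L·h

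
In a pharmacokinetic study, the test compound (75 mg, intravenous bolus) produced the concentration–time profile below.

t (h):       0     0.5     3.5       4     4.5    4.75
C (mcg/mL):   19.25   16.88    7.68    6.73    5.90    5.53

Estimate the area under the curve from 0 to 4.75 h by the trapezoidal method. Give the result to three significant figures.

AUC = 54.1 mcg/mL·h

Trapezoidal AUC_0→4.75:
  [0→0.5]: (19.25+16.88)/2 × 0.5 = 9.0325
  [0.5→3.5]: (16.88+7.68)/2 × 3 = 36.84
  [3.5→4]: (7.68+6.73)/2 × 0.5 = 3.6025
  [4→4.5]: (6.73+5.90)/2 × 0.5 = 3.1575
  [4.5→4.75]: (5.90+5.53)/2 × 0.25 = 1.42875
  Sum = 54.06125 mcg/mL·h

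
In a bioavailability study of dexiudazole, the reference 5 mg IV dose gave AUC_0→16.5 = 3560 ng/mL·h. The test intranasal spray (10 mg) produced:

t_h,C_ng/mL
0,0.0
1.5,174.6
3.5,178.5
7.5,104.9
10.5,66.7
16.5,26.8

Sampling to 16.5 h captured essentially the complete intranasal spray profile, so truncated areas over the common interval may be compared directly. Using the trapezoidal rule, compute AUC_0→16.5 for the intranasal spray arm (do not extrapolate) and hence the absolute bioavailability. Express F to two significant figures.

F = 0.22

Trapezoidal AUC_0→16.5 (intranasal spray):
  [0→1.5]: (0.0+174.6)/2 × 1.5 = 130.95
  [1.5→3.5]: (174.6+178.5)/2 × 2 = 353.1
  [3.5→7.5]: (178.5+104.9)/2 × 4 = 566.8
  [7.5→10.5]: (104.9+66.7)/2 × 3 = 257.4
  [10.5→16.5]: (66.7+26.8)/2 × 6 = 280.5
  Sum = 1588.75 ng/mL·h
F = (AUC_ev/D_ev)/(AUC_iv/D_iv) = (1588.75/10)/(3560/5) = 158.875/712 = 0.2231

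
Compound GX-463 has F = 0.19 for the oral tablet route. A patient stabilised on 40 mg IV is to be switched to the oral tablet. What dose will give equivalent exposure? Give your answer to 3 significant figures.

D_oral = 211 mg

For equal systemic exposure: F × D_ev = D_iv
D_ev = D_iv / F = 40 / 0.19 = 210.526 mg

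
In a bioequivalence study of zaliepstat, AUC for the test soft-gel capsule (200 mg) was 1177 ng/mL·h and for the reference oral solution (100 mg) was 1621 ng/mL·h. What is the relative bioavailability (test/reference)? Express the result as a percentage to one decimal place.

F_rel = 36.3%

F_rel = (AUC_test/D_test) / (AUC_ref/D_ref)
      = (1177/200) / (1621/100)
      = 5.885 / 16.21 = 0.3630 = 36.30%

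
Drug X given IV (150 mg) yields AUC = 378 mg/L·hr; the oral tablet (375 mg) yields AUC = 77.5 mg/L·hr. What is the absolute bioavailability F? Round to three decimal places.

F = 0.082

F = (AUC_ev / D_ev) / (AUC_iv / D_iv)
  = (77.5/375) / (378/150)
  = 0.206667 / 2.52 = 0.0820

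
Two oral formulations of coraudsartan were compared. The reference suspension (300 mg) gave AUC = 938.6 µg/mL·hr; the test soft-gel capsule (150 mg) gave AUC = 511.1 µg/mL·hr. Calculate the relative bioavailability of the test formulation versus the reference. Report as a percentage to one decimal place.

F_rel = 108.9%

F_rel = (AUC_test/D_test) / (AUC_ref/D_ref)
      = (511.1/150) / (938.6/300)
      = 3.40733 / 3.12867 = 1.0891 = 108.91%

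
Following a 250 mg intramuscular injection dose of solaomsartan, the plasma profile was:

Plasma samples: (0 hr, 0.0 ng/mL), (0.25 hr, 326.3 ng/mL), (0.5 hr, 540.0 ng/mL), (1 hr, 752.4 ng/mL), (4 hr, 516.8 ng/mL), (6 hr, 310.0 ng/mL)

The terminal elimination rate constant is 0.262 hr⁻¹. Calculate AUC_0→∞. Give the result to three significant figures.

AUC = 4390 ng/mL·hr

Trapezoidal AUC_0→6:
  [0→0.25]: (0.0+326.3)/2 × 0.25 = 40.7875
  [0.25→0.5]: (326.3+540.0)/2 × 0.25 = 108.2875
  [0.5→1]: (540.0+752.4)/2 × 0.5 = 323.1
  [1→4]: (752.4+516.8)/2 × 3 = 1903.8
  [4→6]: (516.8+310.0)/2 × 2 = 826.8
  Sum = 3202.775 ng/mL·hr
Extrapolated tail: C_last / k_e = 310.0 / 0.262 = 1183.206
AUC_0→∞ = 3202.775 + 1183.206 = 4385.981 ng/mL·hr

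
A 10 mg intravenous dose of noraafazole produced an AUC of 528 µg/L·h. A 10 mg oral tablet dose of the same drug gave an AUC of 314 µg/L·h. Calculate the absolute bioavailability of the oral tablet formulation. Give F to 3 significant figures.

F = 0.595

F = (AUC_ev / D_ev) / (AUC_iv / D_iv)
  = (314/10) / (528/10)
  = 31.4 / 52.8 = 0.5947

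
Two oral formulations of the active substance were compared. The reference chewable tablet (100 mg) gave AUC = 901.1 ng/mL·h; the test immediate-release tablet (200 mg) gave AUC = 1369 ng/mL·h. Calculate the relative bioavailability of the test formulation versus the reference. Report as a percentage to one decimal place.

F_rel = 76.0%

F_rel = (AUC_test/D_test) / (AUC_ref/D_ref)
      = (1369/200) / (901.1/100)
      = 6.845 / 9.011 = 0.7596 = 75.96%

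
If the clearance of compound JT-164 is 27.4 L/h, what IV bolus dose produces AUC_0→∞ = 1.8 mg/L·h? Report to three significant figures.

Dose_iv = CL × AUC_0→∞
     = 27.4 × 1.8 = 49.32 mg

Dose = 49.3 mg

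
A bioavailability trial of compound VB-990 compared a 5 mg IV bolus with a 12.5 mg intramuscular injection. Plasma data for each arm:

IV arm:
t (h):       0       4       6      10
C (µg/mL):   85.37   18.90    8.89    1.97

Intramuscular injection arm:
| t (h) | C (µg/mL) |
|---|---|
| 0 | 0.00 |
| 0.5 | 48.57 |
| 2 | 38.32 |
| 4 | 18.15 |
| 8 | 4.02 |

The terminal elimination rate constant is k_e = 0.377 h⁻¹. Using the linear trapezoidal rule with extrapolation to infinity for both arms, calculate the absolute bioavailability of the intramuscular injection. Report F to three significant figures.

Trapezoidal AUC_0→10 (IV):
  [0→4]: (85.37+18.90)/2 × 4 = 208.54
  [4→6]: (18.90+8.89)/2 × 2 = 27.79
  [6→10]: (8.89+1.97)/2 × 4 = 21.72
  Sum = 258.05 µg/mL·h
IV tail: 1.97/0.377 = 5.225; AUC_iv,0→∞ = 258.05 + 5.225 = 263.275 µg/mL·h
Trapezoidal AUC_0→8 (intramuscular injection):
  [0→0.5]: (0.00+48.57)/2 × 0.5 = 12.1425
  [0.5→2]: (48.57+38.32)/2 × 1.5 = 65.1675
  [2→4]: (38.32+18.15)/2 × 2 = 56.47
  [4→8]: (18.15+4.02)/2 × 4 = 44.34
  Sum = 178.12 µg/mL·h
intramuscular injection tail: 4.02/0.377 = 10.663; AUC_ev,0→∞ = 178.12 + 10.663 = 188.783 µg/mL·h
F = (AUC_ev/D_ev)/(AUC_iv/D_iv) = (188.783/12.5)/(263.275/5) = 15.10264/52.655 = 0.2868

F = 0.287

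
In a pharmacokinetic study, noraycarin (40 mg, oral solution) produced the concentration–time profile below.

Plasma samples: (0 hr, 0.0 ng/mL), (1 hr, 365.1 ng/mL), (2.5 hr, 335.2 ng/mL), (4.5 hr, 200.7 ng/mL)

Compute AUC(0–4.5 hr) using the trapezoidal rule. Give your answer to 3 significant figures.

AUC = 1240 ng/mL·hr

Trapezoidal AUC_0→4.5:
  [0→1]: (0.0+365.1)/2 × 1 = 182.55
  [1→2.5]: (365.1+335.2)/2 × 1.5 = 525.225
  [2.5→4.5]: (335.2+200.7)/2 × 2 = 535.9
  Sum = 1243.675 ng/mL·hr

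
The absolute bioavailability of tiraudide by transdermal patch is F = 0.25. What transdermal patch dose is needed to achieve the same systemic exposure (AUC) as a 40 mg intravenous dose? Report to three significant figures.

For equal systemic exposure: F × D_ev = D_iv
D_ev = D_iv / F = 40 / 0.25 = 160 mg

D_transdermal = 160 mg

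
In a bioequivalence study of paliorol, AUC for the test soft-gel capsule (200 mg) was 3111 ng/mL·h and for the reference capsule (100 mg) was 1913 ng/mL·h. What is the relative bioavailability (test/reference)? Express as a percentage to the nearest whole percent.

F_rel = (AUC_test/D_test) / (AUC_ref/D_ref)
      = (3111/200) / (1913/100)
      = 15.555 / 19.13 = 0.8131 = 81.31%

F_rel = 81%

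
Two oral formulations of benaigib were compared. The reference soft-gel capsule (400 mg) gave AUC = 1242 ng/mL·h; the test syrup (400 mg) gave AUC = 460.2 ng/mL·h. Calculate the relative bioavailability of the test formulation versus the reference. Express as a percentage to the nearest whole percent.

F_rel = 37%

F_rel = (AUC_test/D_test) / (AUC_ref/D_ref)
      = (460.2/400) / (1242/400)
      = 1.1505 / 3.105 = 0.3705 = 37.05%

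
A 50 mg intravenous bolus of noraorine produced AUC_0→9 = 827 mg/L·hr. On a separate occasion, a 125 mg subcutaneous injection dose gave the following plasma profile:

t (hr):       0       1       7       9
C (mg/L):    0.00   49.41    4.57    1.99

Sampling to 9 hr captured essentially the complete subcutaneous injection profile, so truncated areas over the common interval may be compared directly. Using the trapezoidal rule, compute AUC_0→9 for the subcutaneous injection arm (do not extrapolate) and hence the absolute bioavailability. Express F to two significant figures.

F = 0.093

Trapezoidal AUC_0→9 (subcutaneous injection):
  [0→1]: (0.00+49.41)/2 × 1 = 24.705
  [1→7]: (49.41+4.57)/2 × 6 = 161.94
  [7→9]: (4.57+1.99)/2 × 2 = 6.56
  Sum = 193.205 mg/L·hr
F = (AUC_ev/D_ev)/(AUC_iv/D_iv) = (193.205/125)/(827/50) = 1.54564/16.54 = 0.0934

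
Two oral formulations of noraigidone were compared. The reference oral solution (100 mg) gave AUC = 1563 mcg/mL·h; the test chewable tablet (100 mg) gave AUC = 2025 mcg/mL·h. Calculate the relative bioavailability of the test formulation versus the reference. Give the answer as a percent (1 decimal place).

F_rel = (AUC_test/D_test) / (AUC_ref/D_ref)
      = (2025/100) / (1563/100)
      = 20.25 / 15.63 = 1.2956 = 129.56%

F_rel = 129.6%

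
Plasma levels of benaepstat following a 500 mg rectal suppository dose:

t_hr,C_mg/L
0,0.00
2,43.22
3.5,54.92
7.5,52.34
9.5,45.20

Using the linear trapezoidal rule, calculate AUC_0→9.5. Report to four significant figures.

Trapezoidal AUC_0→9.5:
  [0→2]: (0.00+43.22)/2 × 2 = 43.22
  [2→3.5]: (43.22+54.92)/2 × 1.5 = 73.605
  [3.5→7.5]: (54.92+52.34)/2 × 4 = 214.52
  [7.5→9.5]: (52.34+45.20)/2 × 2 = 97.54
  Sum = 428.885 mg/L·hr

AUC = 428.9 mg/L·hr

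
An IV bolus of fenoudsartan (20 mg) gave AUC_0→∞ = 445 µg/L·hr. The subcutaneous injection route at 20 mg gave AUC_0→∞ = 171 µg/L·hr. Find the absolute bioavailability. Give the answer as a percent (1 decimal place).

F = (AUC_ev / D_ev) / (AUC_iv / D_iv)
  = (171/20) / (445/20)
  = 8.55 / 22.25 = 0.3843
  = 38.43%

F = 38.4%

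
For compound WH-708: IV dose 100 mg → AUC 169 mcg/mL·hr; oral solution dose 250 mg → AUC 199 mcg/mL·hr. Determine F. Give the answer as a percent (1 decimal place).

F = (AUC_ev / D_ev) / (AUC_iv / D_iv)
  = (199/250) / (169/100)
  = 0.796 / 1.69 = 0.4710
  = 47.10%

F = 47.1%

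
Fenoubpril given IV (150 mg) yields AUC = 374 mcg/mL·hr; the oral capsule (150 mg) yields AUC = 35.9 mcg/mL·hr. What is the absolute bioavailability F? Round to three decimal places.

F = 0.096

F = (AUC_ev / D_ev) / (AUC_iv / D_iv)
  = (35.9/150) / (374/150)
  = 0.239333 / 2.49333 = 0.0960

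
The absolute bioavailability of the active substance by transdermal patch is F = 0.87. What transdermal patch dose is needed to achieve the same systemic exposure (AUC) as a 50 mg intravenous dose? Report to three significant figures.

For equal systemic exposure: F × D_ev = D_iv
D_ev = D_iv / F = 50 / 0.87 = 57.4713 mg

D_transdermal = 57.5 mg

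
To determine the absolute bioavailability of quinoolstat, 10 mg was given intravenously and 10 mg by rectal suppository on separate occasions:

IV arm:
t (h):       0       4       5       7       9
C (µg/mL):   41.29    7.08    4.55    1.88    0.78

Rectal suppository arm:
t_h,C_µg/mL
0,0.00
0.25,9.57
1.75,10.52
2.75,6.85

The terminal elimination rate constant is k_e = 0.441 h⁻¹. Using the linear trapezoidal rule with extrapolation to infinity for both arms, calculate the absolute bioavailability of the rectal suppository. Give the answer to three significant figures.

Trapezoidal AUC_0→9 (IV):
  [0→4]: (41.29+7.08)/2 × 4 = 96.74
  [4→5]: (7.08+4.55)/2 × 1 = 5.815
  [5→7]: (4.55+1.88)/2 × 2 = 6.43
  [7→9]: (1.88+0.78)/2 × 2 = 2.66
  Sum = 111.645 µg/mL·h
IV tail: 0.78/0.441 = 1.769; AUC_iv,0→∞ = 111.645 + 1.769 = 113.414 µg/mL·h
Trapezoidal AUC_0→2.75 (rectal suppository):
  [0→0.25]: (0.00+9.57)/2 × 0.25 = 1.19625
  [0.25→1.75]: (9.57+10.52)/2 × 1.5 = 15.0675
  [1.75→2.75]: (10.52+6.85)/2 × 1 = 8.685
  Sum = 24.94875 µg/mL·h
rectal suppository tail: 6.85/0.441 = 15.533; AUC_ev,0→∞ = 24.94875 + 15.533 = 40.48175 µg/mL·h
F = (AUC_ev/D_ev)/(AUC_iv/D_iv) = (40.48175/10)/(113.414/10) = 4.048175/11.3414 = 0.3569

F = 0.357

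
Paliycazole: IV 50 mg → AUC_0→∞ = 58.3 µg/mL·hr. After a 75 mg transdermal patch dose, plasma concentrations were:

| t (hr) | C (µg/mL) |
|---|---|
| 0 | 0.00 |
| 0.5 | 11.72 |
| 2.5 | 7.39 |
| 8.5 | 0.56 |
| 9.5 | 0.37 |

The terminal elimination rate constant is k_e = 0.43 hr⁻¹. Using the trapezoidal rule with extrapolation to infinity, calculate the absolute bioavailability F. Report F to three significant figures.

Trapezoidal AUC_0→9.5 (transdermal patch):
  [0→0.5]: (0.00+11.72)/2 × 0.5 = 2.93
  [0.5→2.5]: (11.72+7.39)/2 × 2 = 19.11
  [2.5→8.5]: (7.39+0.56)/2 × 6 = 23.85
  [8.5→9.5]: (0.56+0.37)/2 × 1 = 0.465
  Sum = 46.355 µg/mL·hr
Tail: C_last/k_e = 0.37/0.43 = 0.860
AUC_0→∞ (transdermal patch) = 46.355 + 0.860 = 47.215 µg/mL·hr
F = (AUC_ev/D_ev)/(AUC_iv/D_iv) = (47.215/75)/(58.3/50) = 0.629533/1.166 = 0.5399

F = 0.540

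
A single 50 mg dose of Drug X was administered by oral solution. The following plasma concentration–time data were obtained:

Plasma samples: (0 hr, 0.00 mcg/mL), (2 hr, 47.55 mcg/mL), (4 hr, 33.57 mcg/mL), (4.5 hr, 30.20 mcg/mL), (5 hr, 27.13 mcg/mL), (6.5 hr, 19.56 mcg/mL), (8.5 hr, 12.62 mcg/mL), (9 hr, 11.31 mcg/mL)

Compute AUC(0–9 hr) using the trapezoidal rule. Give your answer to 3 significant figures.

AUC = 232 mcg/mL·hr

Trapezoidal AUC_0→9:
  [0→2]: (0.00+47.55)/2 × 2 = 47.55
  [2→4]: (47.55+33.57)/2 × 2 = 81.12
  [4→4.5]: (33.57+30.20)/2 × 0.5 = 15.9425
  [4.5→5]: (30.20+27.13)/2 × 0.5 = 14.3325
  [5→6.5]: (27.13+19.56)/2 × 1.5 = 35.0175
  [6.5→8.5]: (19.56+12.62)/2 × 2 = 32.18
  [8.5→9]: (12.62+11.31)/2 × 0.5 = 5.9825
  Sum = 232.125 mcg/mL·hr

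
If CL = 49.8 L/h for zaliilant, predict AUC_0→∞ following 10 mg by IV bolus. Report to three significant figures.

AUC = 0.201 mg/L·h

AUC_0→∞ = Dose_iv / CL
        = 10 / 49.8 = 0.200803 mg/L·h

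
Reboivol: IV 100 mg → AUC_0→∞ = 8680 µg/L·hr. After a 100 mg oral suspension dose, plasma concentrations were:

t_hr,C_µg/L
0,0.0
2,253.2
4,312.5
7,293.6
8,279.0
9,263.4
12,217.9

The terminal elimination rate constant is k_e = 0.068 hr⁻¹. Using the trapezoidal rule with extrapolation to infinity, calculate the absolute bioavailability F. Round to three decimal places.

Trapezoidal AUC_0→12 (oral suspension):
  [0→2]: (0.0+253.2)/2 × 2 = 253.2
  [2→4]: (253.2+312.5)/2 × 2 = 565.7
  [4→7]: (312.5+293.6)/2 × 3 = 909.15
  [7→8]: (293.6+279.0)/2 × 1 = 286.3
  [8→9]: (279.0+263.4)/2 × 1 = 271.2
  [9→12]: (263.4+217.9)/2 × 3 = 721.95
  Sum = 3007.5 µg/L·hr
Tail: C_last/k_e = 217.9/0.068 = 3204.412
AUC_0→∞ (oral suspension) = 3007.5 + 3204.412 = 6211.912 µg/L·hr
F = (AUC_ev/D_ev)/(AUC_iv/D_iv) = (6211.912/100)/(8680/100) = 62.11912/86.8 = 0.7157

F = 0.716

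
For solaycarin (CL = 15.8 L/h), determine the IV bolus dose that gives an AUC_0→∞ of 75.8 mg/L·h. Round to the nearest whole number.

Dose = 1198 mg

Dose_iv = CL × AUC_0→∞
     = 15.8 × 75.8 = 1197.64 mg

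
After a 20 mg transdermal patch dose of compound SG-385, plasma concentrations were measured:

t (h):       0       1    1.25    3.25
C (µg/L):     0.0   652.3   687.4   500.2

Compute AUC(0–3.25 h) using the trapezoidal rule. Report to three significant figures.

Trapezoidal AUC_0→3.25:
  [0→1]: (0.0+652.3)/2 × 1 = 326.15
  [1→1.25]: (652.3+687.4)/2 × 0.25 = 167.4625
  [1.25→3.25]: (687.4+500.2)/2 × 2 = 1187.6
  Sum = 1681.2125 µg/L·h

AUC = 1680 µg/L·h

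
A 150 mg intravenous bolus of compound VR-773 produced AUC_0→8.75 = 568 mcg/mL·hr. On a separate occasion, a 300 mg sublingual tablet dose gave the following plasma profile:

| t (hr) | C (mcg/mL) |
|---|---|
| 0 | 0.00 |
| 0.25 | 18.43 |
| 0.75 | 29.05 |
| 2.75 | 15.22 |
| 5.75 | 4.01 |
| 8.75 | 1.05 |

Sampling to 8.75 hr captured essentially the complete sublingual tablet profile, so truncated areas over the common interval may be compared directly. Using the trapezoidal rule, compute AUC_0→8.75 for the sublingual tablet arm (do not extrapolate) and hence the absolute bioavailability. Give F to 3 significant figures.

F = 0.0835

Trapezoidal AUC_0→8.75 (sublingual tablet):
  [0→0.25]: (0.00+18.43)/2 × 0.25 = 2.30375
  [0.25→0.75]: (18.43+29.05)/2 × 0.5 = 11.87
  [0.75→2.75]: (29.05+15.22)/2 × 2 = 44.27
  [2.75→5.75]: (15.22+4.01)/2 × 3 = 28.845
  [5.75→8.75]: (4.01+1.05)/2 × 3 = 7.59
  Sum = 94.87875 mcg/mL·hr
F = (AUC_ev/D_ev)/(AUC_iv/D_iv) = (94.87875/300)/(568/150) = 0.3162625/3.78667 = 0.0835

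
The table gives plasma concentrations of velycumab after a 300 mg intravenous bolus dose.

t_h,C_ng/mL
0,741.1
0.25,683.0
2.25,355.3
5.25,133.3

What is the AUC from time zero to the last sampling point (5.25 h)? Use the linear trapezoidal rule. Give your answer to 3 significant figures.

AUC = 1950 ng/mL·h

Trapezoidal AUC_0→5.25:
  [0→0.25]: (741.1+683.0)/2 × 0.25 = 178.0125
  [0.25→2.25]: (683.0+355.3)/2 × 2 = 1038.3
  [2.25→5.25]: (355.3+133.3)/2 × 3 = 732.9
  Sum = 1949.2125 ng/mL·h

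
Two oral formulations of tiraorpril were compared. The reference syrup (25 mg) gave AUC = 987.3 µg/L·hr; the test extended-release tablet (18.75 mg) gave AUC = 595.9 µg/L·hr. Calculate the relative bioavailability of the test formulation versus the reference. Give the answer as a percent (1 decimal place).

F_rel = (AUC_test/D_test) / (AUC_ref/D_ref)
      = (595.9/18.75) / (987.3/25)
      = 31.7813 / 39.492 = 0.8048 = 80.48%

F_rel = 80.5%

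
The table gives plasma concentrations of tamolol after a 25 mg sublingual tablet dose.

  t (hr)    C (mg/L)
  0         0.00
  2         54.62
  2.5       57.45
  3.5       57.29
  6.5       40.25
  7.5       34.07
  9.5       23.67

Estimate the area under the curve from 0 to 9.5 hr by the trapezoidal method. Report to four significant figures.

AUC = 381.2 mg/L·hr

Trapezoidal AUC_0→9.5:
  [0→2]: (0.00+54.62)/2 × 2 = 54.62
  [2→2.5]: (54.62+57.45)/2 × 0.5 = 28.0175
  [2.5→3.5]: (57.45+57.29)/2 × 1 = 57.37
  [3.5→6.5]: (57.29+40.25)/2 × 3 = 146.31
  [6.5→7.5]: (40.25+34.07)/2 × 1 = 37.16
  [7.5→9.5]: (34.07+23.67)/2 × 2 = 57.74
  Sum = 381.2175 mg/L·hr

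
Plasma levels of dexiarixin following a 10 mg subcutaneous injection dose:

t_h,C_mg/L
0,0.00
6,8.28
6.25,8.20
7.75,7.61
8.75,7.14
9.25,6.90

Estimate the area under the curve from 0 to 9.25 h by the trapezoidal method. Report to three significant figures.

AUC = 49.6 mg/L·h

Trapezoidal AUC_0→9.25:
  [0→6]: (0.00+8.28)/2 × 6 = 24.84
  [6→6.25]: (8.28+8.20)/2 × 0.25 = 2.06
  [6.25→7.75]: (8.20+7.61)/2 × 1.5 = 11.8575
  [7.75→8.75]: (7.61+7.14)/2 × 1 = 7.375
  [8.75→9.25]: (7.14+6.90)/2 × 0.5 = 3.51
  Sum = 49.6425 mg/L·h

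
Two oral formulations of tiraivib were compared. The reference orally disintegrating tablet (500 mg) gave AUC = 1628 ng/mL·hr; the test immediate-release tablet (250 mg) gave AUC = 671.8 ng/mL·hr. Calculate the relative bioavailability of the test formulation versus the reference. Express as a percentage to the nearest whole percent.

F_rel = 83%

F_rel = (AUC_test/D_test) / (AUC_ref/D_ref)
      = (671.8/250) / (1628/500)
      = 2.6872 / 3.256 = 0.8253 = 82.53%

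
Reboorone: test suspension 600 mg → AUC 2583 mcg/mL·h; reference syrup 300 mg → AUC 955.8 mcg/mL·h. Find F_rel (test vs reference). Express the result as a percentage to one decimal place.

F_rel = (AUC_test/D_test) / (AUC_ref/D_ref)
      = (2583/600) / (955.8/300)
      = 4.305 / 3.186 = 1.3512 = 135.12%

F_rel = 135.1%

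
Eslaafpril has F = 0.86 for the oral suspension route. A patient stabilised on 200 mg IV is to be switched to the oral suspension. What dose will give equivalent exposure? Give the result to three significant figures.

For equal systemic exposure: F × D_ev = D_iv
D_ev = D_iv / F = 200 / 0.86 = 232.558 mg

D_oral = 233 mg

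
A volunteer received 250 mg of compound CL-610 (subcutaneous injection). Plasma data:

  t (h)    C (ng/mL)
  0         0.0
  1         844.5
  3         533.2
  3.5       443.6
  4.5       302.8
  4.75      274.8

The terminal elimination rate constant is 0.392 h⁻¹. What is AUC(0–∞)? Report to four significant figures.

AUC = 3191 ng/mL·h

Trapezoidal AUC_0→4.75:
  [0→1]: (0.0+844.5)/2 × 1 = 422.25
  [1→3]: (844.5+533.2)/2 × 2 = 1377.7
  [3→3.5]: (533.2+443.6)/2 × 0.5 = 244.2
  [3.5→4.5]: (443.6+302.8)/2 × 1 = 373.2
  [4.5→4.75]: (302.8+274.8)/2 × 0.25 = 72.2
  Sum = 2489.55 ng/mL·h
Extrapolated tail: C_last / k_e = 274.8 / 0.392 = 701.020
AUC_0→∞ = 2489.55 + 701.020 = 3190.57 ng/mL·h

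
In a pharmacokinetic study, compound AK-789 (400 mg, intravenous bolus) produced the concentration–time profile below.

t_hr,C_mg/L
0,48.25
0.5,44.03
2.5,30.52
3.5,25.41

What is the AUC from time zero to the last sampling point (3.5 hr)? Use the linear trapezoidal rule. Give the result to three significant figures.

AUC = 126 mg/L·hr

Trapezoidal AUC_0→3.5:
  [0→0.5]: (48.25+44.03)/2 × 0.5 = 23.07
  [0.5→2.5]: (44.03+30.52)/2 × 2 = 74.55
  [2.5→3.5]: (30.52+25.41)/2 × 1 = 27.965
  Sum = 125.585 mg/L·hr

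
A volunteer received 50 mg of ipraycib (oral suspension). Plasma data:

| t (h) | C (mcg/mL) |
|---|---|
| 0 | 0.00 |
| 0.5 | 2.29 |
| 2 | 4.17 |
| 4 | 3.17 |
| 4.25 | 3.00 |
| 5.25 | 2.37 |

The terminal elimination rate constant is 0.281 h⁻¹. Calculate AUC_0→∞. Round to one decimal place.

Trapezoidal AUC_0→5.25:
  [0→0.5]: (0.00+2.29)/2 × 0.5 = 0.5725
  [0.5→2]: (2.29+4.17)/2 × 1.5 = 4.845
  [2→4]: (4.17+3.17)/2 × 2 = 7.34
  [4→4.25]: (3.17+3.00)/2 × 0.25 = 0.77125
  [4.25→5.25]: (3.00+2.37)/2 × 1 = 2.685
  Sum = 16.21375 mcg/mL·h
Extrapolated tail: C_last / k_e = 2.37 / 0.281 = 8.434
AUC_0→∞ = 16.21375 + 8.434 = 24.64775 mcg/mL·h

AUC = 24.6 mcg/mL·h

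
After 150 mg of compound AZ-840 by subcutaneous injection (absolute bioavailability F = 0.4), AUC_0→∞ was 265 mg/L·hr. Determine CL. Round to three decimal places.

CL = F × Dose / AUC_0→∞
   = 0.4 × 150 / 265 = 0.226415 L/hr

CL = 0.226 L/hr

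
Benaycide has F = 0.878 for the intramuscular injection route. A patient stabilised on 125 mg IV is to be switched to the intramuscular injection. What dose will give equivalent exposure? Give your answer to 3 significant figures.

D_intramuscular = 142 mg

For equal systemic exposure: F × D_ev = D_iv
D_ev = D_iv / F = 125 / 0.878 = 142.369 mg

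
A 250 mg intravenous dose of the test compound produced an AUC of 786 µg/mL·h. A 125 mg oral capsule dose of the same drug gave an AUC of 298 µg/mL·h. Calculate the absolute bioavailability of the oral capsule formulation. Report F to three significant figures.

F = 0.758

F = (AUC_ev / D_ev) / (AUC_iv / D_iv)
  = (298/125) / (786/250)
  = 2.384 / 3.144 = 0.7583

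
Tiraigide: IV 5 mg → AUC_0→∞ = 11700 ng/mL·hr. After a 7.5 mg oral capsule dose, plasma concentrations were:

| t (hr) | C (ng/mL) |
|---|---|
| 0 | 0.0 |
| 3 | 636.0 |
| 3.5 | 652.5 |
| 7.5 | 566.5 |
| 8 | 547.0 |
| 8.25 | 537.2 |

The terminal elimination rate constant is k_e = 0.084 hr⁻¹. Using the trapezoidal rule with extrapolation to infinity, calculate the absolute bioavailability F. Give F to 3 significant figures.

F = 0.600

Trapezoidal AUC_0→8.25 (oral capsule):
  [0→3]: (0.0+636.0)/2 × 3 = 954.0
  [3→3.5]: (636.0+652.5)/2 × 0.5 = 322.125
  [3.5→7.5]: (652.5+566.5)/2 × 4 = 2438.0
  [7.5→8]: (566.5+547.0)/2 × 0.5 = 278.375
  [8→8.25]: (547.0+537.2)/2 × 0.25 = 135.525
  Sum = 4128.025 ng/mL·hr
Tail: C_last/k_e = 537.2/0.084 = 6395.238
AUC_0→∞ (oral capsule) = 4128.025 + 6395.238 = 10523.263 ng/mL·hr
F = (AUC_ev/D_ev)/(AUC_iv/D_iv) = (10523.263/7.5)/(11700/5) = 1403.1/2340 = 0.5996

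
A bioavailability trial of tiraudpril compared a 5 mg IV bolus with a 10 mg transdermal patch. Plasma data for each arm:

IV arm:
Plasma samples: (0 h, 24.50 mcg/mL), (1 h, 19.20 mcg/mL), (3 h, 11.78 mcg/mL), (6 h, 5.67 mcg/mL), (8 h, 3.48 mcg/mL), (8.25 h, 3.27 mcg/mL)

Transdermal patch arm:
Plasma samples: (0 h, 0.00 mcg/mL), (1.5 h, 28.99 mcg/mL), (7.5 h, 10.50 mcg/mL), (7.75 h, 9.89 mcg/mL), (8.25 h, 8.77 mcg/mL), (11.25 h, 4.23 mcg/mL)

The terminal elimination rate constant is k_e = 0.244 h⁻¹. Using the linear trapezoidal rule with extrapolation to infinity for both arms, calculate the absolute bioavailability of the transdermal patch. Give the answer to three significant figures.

Trapezoidal AUC_0→8.25 (IV):
  [0→1]: (24.50+19.20)/2 × 1 = 21.85
  [1→3]: (19.20+11.78)/2 × 2 = 30.98
  [3→6]: (11.78+5.67)/2 × 3 = 26.175
  [6→8]: (5.67+3.48)/2 × 2 = 9.15
  [8→8.25]: (3.48+3.27)/2 × 0.25 = 0.84375
  Sum = 88.99875 mcg/mL·h
IV tail: 3.27/0.244 = 13.402; AUC_iv,0→∞ = 88.99875 + 13.402 = 102.40075 mcg/mL·h
Trapezoidal AUC_0→11.25 (transdermal patch):
  [0→1.5]: (0.00+28.99)/2 × 1.5 = 21.7425
  [1.5→7.5]: (28.99+10.50)/2 × 6 = 118.47
  [7.5→7.75]: (10.50+9.89)/2 × 0.25 = 2.54875
  [7.75→8.25]: (9.89+8.77)/2 × 0.5 = 4.665
  [8.25→11.25]: (8.77+4.23)/2 × 3 = 19.5
  Sum = 166.92625 mcg/mL·h
transdermal patch tail: 4.23/0.244 = 17.336; AUC_ev,0→∞ = 166.92625 + 17.336 = 184.26225 mcg/mL·h
F = (AUC_ev/D_ev)/(AUC_iv/D_iv) = (184.26225/10)/(102.40075/5) = 18.426225/20.48015 = 0.8997

F = 0.900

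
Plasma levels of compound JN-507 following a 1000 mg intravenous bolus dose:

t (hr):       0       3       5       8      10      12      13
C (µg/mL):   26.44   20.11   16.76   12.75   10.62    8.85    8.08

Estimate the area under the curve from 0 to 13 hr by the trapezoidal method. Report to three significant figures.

AUC = 202 µg/mL·hr

Trapezoidal AUC_0→13:
  [0→3]: (26.44+20.11)/2 × 3 = 69.825
  [3→5]: (20.11+16.76)/2 × 2 = 36.87
  [5→8]: (16.76+12.75)/2 × 3 = 44.265
  [8→10]: (12.75+10.62)/2 × 2 = 23.37
  [10→12]: (10.62+8.85)/2 × 2 = 19.47
  [12→13]: (8.85+8.08)/2 × 1 = 8.465
  Sum = 202.265 µg/mL·hr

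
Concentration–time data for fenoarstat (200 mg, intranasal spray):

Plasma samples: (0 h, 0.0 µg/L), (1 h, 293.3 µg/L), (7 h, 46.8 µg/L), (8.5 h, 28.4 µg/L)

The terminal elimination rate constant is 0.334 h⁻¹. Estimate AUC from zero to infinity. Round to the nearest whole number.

AUC = 1308 µg/L·h

Trapezoidal AUC_0→8.5:
  [0→1]: (0.0+293.3)/2 × 1 = 146.65
  [1→7]: (293.3+46.8)/2 × 6 = 1020.3
  [7→8.5]: (46.8+28.4)/2 × 1.5 = 56.4
  Sum = 1223.35 µg/L·h
Extrapolated tail: C_last / k_e = 28.4 / 0.334 = 85.030
AUC_0→∞ = 1223.35 + 85.030 = 1308.38 µg/L·h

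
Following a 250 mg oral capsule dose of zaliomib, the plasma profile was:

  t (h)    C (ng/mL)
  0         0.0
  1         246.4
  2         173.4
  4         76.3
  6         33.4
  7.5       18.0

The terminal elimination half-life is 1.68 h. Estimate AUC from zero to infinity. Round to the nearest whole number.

AUC = 775 ng/mL·h

Trapezoidal AUC_0→7.5:
  [0→1]: (0.0+246.4)/2 × 1 = 123.2
  [1→2]: (246.4+173.4)/2 × 1 = 209.9
  [2→4]: (173.4+76.3)/2 × 2 = 249.7
  [4→6]: (76.3+33.4)/2 × 2 = 109.7
  [6→7.5]: (33.4+18.0)/2 × 1.5 = 38.55
  Sum = 731.05 ng/mL·h
k_e = ln2 / t½ = 0.693147 / 1.68 = 0.4126 h^-1
Extrapolated tail: C_last / k_e = 18.0 / 0.4126 = 43.626
AUC_0→∞ = 731.05 + 43.626 = 774.676 ng/mL·h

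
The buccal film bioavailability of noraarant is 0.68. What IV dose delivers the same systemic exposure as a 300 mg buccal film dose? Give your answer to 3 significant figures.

D_iv = 204 mg

Systemic exposure from an extravascular dose = F × D_ev, so the equivalent IV dose is F × D_ev.
D_iv = F × D_ev = 0.68 × 300 = 204 mg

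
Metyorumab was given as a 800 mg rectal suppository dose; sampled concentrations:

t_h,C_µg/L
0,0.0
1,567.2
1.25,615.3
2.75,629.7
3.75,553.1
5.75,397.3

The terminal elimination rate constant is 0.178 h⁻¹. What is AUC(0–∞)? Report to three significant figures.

AUC = 5140 µg/L·h

Trapezoidal AUC_0→5.75:
  [0→1]: (0.0+567.2)/2 × 1 = 283.6
  [1→1.25]: (567.2+615.3)/2 × 0.25 = 147.8125
  [1.25→2.75]: (615.3+629.7)/2 × 1.5 = 933.75
  [2.75→3.75]: (629.7+553.1)/2 × 1 = 591.4
  [3.75→5.75]: (553.1+397.3)/2 × 2 = 950.4
  Sum = 2906.9625 µg/L·h
Extrapolated tail: C_last / k_e = 397.3 / 0.178 = 2232.022
AUC_0→∞ = 2906.9625 + 2232.022 = 5138.9845 µg/L·h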